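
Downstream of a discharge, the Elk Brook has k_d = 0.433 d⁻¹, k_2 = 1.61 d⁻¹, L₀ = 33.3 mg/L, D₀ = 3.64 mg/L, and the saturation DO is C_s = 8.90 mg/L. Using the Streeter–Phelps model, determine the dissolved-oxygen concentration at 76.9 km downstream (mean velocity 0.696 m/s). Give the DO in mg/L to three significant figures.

DO ≈ 2.96 mg/L

Travel time t = x/v = 76.9 km / (0.696 m/s) = 76900 m / 0.696 m/s = 110500 s = 1.279 d.
k_d L₀/(k_2−k_d) = 0.433×33.3/(1.61−0.433) = 14.42/1.177 = 12.25 mg/L.
e^(−k_d t) = e^(−0.433×1.279) = 0.5748; e^(−k_2 t) = e^(−1.61×1.279) = 0.1276.
D = 12.25 × (0.5748 − 0.1276) + 3.64 × 0.1276 = 5.479 + 0.4645 = 5.943 mg/L.
DO = C_s − D = 8.90 − 5.943 = 2.957 mg/L.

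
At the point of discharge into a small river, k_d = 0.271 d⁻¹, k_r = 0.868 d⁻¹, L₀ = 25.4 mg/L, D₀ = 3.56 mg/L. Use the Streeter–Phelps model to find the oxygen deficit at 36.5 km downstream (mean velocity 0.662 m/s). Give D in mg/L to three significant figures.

D ≈ 5.12 mg/L

Travel time t = x/v = 36.5 km / (0.662 m/s) = 36500 m / 0.662 m/s = 55140 s = 0.6381 d.
k_d L₀/(k_r−k_d) = 0.271×25.4/(0.868−0.271) = 6.883/0.5970 = 11.53 mg/L.
e^(−k_d t) = e^(−0.271×0.6381) = 0.8412; e^(−k_r t) = e^(−0.868×0.6381) = 0.5747.
D = 11.53 × (0.8412 − 0.5747) + 3.56 × 0.5747 = 3.073 + 2.046 = 5.119 mg/L.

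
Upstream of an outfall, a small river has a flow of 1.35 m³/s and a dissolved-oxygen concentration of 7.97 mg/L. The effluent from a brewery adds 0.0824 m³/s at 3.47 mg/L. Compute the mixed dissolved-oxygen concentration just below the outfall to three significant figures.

Flow-weighted mixing: C = (Q_r C_r + Q_w C_w)/(Q_r + Q_w)
= (1.35×7.97 + 0.0824×3.47)/(1.35 + 0.0824) = 11.05/1.432 = 7.711 mg/L.

7.71 mg/L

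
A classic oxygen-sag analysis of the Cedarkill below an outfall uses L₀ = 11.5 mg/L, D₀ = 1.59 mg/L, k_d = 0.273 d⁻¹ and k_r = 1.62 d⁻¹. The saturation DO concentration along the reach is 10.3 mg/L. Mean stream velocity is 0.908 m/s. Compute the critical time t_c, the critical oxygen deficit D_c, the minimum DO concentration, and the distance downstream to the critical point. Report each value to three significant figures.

t_c ≈ 0.471 d; D_c ≈ 1.70 mg/L; min DO ≈ 8.60 mg/L; x_c ≈ 36.9 km

At the critical point dD/dt = 0, so k_d L₀ e^(−k_d t) = k_r D. Substituting D(t) from the Streeter–Phelps equation and solving for t gives
t_c = ln[(k_r/k_d)(1 − D₀(k_r−k_d)/(k_d L₀))] / (k_r−k_d).
Here k_r−k_d = 1.347 d⁻¹ and 1 − D₀(k_r−k_d)/(k_d L₀) = 1 − 1.59×1.347/(0.273×11.5) = 0.3178, so
t_c = ln(5.934 × 0.3178) / 1.347 = 0.6344 / 1.347 = 0.4710 d.
D_c = (k_d/k_r) L₀ e^(−k_d t_c) = (0.273/1.62) × 11.5 × e^(−0.273×0.4710) = 0.1685 × 11.5 × 0.8793 = 1.704 mg/L.
Minimum DO = C_s − D_c = 10.3 − 1.704 = 8.596 mg/L.
x_c = v t_c = 0.908 m/s × 0.4710 d × 86400 s/d = 36950 m ≈ 36.9 km.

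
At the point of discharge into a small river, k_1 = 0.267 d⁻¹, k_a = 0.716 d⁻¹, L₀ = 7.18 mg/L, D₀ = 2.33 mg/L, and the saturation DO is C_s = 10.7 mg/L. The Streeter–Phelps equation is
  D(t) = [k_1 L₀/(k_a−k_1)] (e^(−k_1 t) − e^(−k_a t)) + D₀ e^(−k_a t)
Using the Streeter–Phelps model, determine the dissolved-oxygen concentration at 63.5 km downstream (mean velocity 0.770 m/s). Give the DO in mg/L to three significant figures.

Travel time t = x/v = 63.5 km / (0.770 m/s) = 63500 m / 0.770 m/s = 82470 s = 0.9545 d.
k_1 L₀/(k_a−k_1) = 0.267×7.18/(0.716−0.267) = 1.917/0.4490 = 4.270 mg/L.
e^(−k_1 t) = e^(−0.267×0.9545) = 0.7750; e^(−k_a t) = e^(−0.716×0.9545) = 0.5049.
D = 4.270 × (0.7750 − 0.5049) + 2.33 × 0.5049 = 1.153 + 1.176 = 2.330 mg/L.
DO = C_s − D = 10.7 − 2.330 = 8.370 mg/L.

DO ≈ 8.37 mg/L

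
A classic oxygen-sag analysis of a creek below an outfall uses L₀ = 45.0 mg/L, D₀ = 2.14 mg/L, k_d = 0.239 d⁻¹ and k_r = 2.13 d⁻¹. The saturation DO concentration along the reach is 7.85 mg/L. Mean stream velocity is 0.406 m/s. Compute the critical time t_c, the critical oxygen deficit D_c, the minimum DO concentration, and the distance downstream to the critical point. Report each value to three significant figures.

t_c ≈ 0.907 d; D_c ≈ 4.07 mg/L; min DO ≈ 3.78 mg/L; x_c ≈ 31.8 km

At the critical point dD/dt = 0, so k_d L₀ e^(−k_d t) = k_r D. Substituting D(t) from the Streeter–Phelps equation and solving for t gives
t_c = ln[(k_r/k_d)(1 − D₀(k_r−k_d)/(k_d L₀))] / (k_r−k_d).
Here k_r−k_d = 1.891 d⁻¹ and 1 − D₀(k_r−k_d)/(k_d L₀) = 1 − 2.14×1.891/(0.239×45.0) = 0.6237, so
t_c = ln(8.912 × 0.6237) / 1.891 = 1.715 / 1.891 = 0.9071 d.
L(t_c) = L₀ e^(−k_d t_c) = 45.0 × 0.8051 = 36.23 mg/L, and at the critical point k_r D_c = k_d L, so D_c = (0.239/2.13) × 36.23 = 4.065 mg/L.
Minimum DO = C_s − D_c = 7.85 − 4.065 = 3.785 mg/L.
x_c = v t_c = 0.406 m/s × 0.9071 d × 86400 s/d = 31820 m ≈ 31.8 km.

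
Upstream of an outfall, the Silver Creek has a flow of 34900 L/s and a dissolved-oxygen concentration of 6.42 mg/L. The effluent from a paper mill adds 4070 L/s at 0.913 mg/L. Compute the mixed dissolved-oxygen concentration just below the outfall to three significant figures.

Flow-weighted mixing: C = (Q_r C_r + Q_w C_w)/(Q_r + Q_w)
= (34900×6.42 + 4070×0.913)/(34900 + 4070) = 227800/38970 = 5.845 mg/L.

5.84 mg/L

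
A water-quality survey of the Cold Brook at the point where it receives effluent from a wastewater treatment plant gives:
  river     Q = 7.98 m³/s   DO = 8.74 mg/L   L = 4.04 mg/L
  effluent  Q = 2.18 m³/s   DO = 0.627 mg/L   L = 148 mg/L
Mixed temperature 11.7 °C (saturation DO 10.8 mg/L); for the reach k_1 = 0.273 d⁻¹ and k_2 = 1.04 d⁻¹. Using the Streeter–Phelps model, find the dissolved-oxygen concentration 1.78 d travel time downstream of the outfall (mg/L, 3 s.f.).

DO ≈ 4.51 mg/L

Mixed DO = (7.98×8.74 + 2.18×0.627)/(7.98+2.18) = 71.11/10.16 = 6.999 mg/L.
Mixed L₀ = (7.98×4.04 + 2.18×148)/(10.16) = 354.9/10.16 = 34.93 mg/L.
Initial deficit D₀ = C_s − DO₀ = 10.8 − 6.999 = 3.801 mg/L.
D(1.78) = [0.273×34.93/(1.04−0.273)](e^(−0.273×1.78) − e^(−1.04×1.78)) + 3.801 e^(−1.04×1.78)
= 12.43 × (0.6151 − 0.1570) + 3.801 × 0.1570 = 6.292 mg/L.
DO = 10.8 − 6.292 = 4.508 mg/L.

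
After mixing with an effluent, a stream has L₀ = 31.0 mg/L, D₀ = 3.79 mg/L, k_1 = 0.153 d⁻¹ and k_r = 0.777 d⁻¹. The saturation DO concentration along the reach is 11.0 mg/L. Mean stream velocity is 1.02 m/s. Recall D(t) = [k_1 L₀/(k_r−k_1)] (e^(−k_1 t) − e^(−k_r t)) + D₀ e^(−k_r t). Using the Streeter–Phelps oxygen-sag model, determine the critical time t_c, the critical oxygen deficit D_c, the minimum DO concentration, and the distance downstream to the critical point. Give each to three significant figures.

t_c = [1/(k_r−k_1)] ln[(k_r/k_1)(1 − D₀(k_r−k_1)/(k_1 L₀))]
= [1/(0.777−0.153)] ln[(0.777/0.153)(1 − 3.79×0.6240/(0.153×31.0))]
= (1/0.6240) ln[5.078 × 0.5014] = 1.603 × ln(2.546) = 1.603 × 0.9346 = 1.498 d.
L(t_c) = L₀ e^(−k_1 t_c) = 31.0 × 0.7952 = 24.65 mg/L, and at the critical point k_r D_c = k_1 L, so D_c = (0.153/0.777) × 24.65 = 4.854 mg/L.
Minimum DO = C_s − D_c = 11.0 − 4.854 = 6.146 mg/L.
x_c = v t_c = 1.02 m/s × 1.498 d × 86400 s/d = 132000 m ≈ 132 km.

t_c ≈ 1.50 d; D_c ≈ 4.85 mg/L; min DO ≈ 6.15 mg/L; x_c ≈ 132 km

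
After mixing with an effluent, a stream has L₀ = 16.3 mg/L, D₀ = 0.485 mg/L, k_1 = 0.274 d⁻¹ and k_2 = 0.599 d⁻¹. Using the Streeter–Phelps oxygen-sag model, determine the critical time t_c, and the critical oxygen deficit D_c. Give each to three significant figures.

t_c ≈ 2.30 d; D_c ≈ 3.97 mg/L

With k_2/k_1 = 2.186 and 1 − D₀(k_2−k_1)/(k_1 L₀) = 0.9647,
t_c = ln(2.186 × 0.9647) / (0.599 − 0.274) = ln(2.109) / 0.3250 = 0.7462/0.3250 = 2.296 d.
L(t_c) = L₀ e^(−k_1 t_c) = 16.3 × 0.5331 = 8.689 mg/L, and at the critical point k_2 D_c = k_1 L, so D_c = (0.274/0.599) × 8.689 = 3.975 mg/L.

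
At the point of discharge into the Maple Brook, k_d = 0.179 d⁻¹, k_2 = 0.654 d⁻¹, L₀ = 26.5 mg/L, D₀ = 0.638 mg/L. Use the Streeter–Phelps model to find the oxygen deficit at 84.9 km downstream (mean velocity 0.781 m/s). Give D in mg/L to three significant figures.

D ≈ 3.87 mg/L

Travel time t = x/v = 84.9 km / (0.781 m/s) = 84900 m / 0.781 m/s = 108700 s = 1.258 d.
k_d L₀/(k_2−k_d) = 0.179×26.5/(0.654−0.179) = 4.744/0.4750 = 9.986 mg/L.
e^(−k_d t) = e^(−0.179×1.258) = 0.7983; e^(−k_2 t) = e^(−0.654×1.258) = 0.4392.
D = 9.986 × (0.7983 − 0.4392) + 0.638 × 0.4392 = 3.587 + 0.2802 = 3.867 mg/L.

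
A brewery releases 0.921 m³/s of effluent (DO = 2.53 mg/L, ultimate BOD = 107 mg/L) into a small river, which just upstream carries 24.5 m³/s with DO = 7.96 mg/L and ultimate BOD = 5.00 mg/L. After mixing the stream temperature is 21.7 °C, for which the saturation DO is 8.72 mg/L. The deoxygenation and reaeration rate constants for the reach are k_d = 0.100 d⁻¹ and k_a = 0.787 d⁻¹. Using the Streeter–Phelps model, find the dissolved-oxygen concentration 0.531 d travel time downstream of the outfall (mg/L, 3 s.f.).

Mixed DO = (24.5×7.96 + 0.921×2.53)/(24.5+0.921) = 197.4/25.42 = 7.763 mg/L.
Mixed L₀ = (24.5×5.00 + 0.921×107)/(25.42) = 221.0/25.42 = 8.695 mg/L.
Initial deficit D₀ = C_s − DO₀ = 8.72 − 7.763 = 0.9567 mg/L.
D(0.531) = [0.100×8.695/(0.787−0.100)](e^(−0.100×0.531) − e^(−0.787×0.531)) + 0.9567 e^(−0.787×0.531)
= 1.266 × (0.9483 − 0.6584) + 0.9567 × 0.6584 = 0.9968 mg/L.
DO = 8.72 − 0.9968 = 7.723 mg/L.

DO ≈ 7.72 mg/L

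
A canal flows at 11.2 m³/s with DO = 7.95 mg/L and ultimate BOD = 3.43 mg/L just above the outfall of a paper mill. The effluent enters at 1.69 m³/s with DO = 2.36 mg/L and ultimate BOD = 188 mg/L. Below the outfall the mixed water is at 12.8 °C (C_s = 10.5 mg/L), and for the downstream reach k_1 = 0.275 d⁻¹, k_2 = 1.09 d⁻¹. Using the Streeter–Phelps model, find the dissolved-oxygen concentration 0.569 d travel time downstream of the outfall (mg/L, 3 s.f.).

DO ≈ 5.78 mg/L

Mixed DO = (11.2×7.95 + 1.69×2.36)/(11.2+1.69) = 93.03/12.89 = 7.217 mg/L.
Mixed L₀ = (11.2×3.43 + 1.69×188)/(12.89) = 356.1/12.89 = 27.63 mg/L.
Initial deficit D₀ = C_s − DO₀ = 10.5 − 7.217 = 3.283 mg/L.
D(0.569) = [0.275×27.63/(1.09−0.275)](e^(−0.275×0.569) − e^(−1.09×0.569)) + 3.283 e^(−1.09×0.569)
= 9.323 × (0.8552 − 0.5378) + 3.283 × 0.5378 = 4.724 mg/L.
DO = 10.5 − 4.724 = 5.776 mg/L.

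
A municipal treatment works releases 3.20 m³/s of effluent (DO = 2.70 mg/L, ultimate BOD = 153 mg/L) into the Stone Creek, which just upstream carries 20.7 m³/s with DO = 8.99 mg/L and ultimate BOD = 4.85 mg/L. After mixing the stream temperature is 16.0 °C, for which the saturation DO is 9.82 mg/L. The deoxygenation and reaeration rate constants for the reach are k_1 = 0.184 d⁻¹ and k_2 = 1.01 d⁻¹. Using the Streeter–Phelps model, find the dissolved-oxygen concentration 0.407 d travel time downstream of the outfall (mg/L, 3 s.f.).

Mixed DO = (20.7×8.99 + 3.20×2.70)/(20.7+3.20) = 194.7/23.90 = 8.148 mg/L.
Mixed L₀ = (20.7×4.85 + 3.20×153)/(23.90) = 590.0/23.90 = 24.69 mg/L.
Initial deficit D₀ = C_s − DO₀ = 9.82 − 8.148 = 1.672 mg/L.
D(0.407) = [0.184×24.69/(1.01−0.184)](e^(−0.184×0.407) − e^(−1.01×0.407)) + 1.672 e^(−1.01×0.407)
= 5.499 × (0.9278 − 0.6629) + 1.672 × 0.6629 = 2.565 mg/L.
DO = 9.82 − 2.565 = 7.255 mg/L.

DO ≈ 7.25 mg/L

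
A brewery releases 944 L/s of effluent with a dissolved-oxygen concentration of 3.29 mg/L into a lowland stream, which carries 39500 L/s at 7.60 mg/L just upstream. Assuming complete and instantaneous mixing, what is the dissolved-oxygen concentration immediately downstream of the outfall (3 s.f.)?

Flow-weighted mixing: C = (Q_r C_r + Q_w C_w)/(Q_r + Q_w)
= (39500×7.60 + 944×3.29)/(39500 + 944) = 303300/40440 = 7.499 mg/L.

7.50 mg/L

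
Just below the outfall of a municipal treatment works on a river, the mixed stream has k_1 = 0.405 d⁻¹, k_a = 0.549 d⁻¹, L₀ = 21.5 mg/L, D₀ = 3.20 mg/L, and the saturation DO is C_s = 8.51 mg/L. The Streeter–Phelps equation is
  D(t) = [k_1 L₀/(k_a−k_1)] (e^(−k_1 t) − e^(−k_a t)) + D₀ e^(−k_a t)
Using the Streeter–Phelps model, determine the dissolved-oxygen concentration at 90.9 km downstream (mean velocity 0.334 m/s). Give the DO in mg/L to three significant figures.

Travel time t = x/v = 90.9 km / (0.334 m/s) = 90900 m / 0.334 m/s = 272200 s = 3.150 d.
k_1 L₀/(k_a−k_1) = 0.405×21.5/(0.549−0.405) = 8.708/0.1440 = 60.47 mg/L.
e^(−k_1 t) = e^(−0.405×3.150) = 0.2792; e^(−k_a t) = e^(−0.549×3.150) = 0.1774.
D = 60.47 × (0.2792 − 0.1774) + 3.20 × 0.1774 = 6.157 + 0.5677 = 6.725 mg/L.
DO = C_s − D = 8.51 − 6.725 = 1.785 mg/L.

DO ≈ 1.79 mg/L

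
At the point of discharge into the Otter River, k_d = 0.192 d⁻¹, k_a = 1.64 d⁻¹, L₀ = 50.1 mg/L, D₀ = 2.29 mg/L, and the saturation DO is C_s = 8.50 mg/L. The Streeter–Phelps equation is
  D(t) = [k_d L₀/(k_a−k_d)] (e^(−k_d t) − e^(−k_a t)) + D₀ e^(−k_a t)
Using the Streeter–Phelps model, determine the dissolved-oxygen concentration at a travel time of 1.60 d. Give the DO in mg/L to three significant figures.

k_d L₀/(k_a−k_d) = 0.192×50.1/(1.64−0.192) = 9.619/1.448 = 6.643 mg/L.
e^(−k_d t) = e^(−0.192×1.600) = 0.7355; e^(−k_a t) = e^(−1.64×1.600) = 0.07251.
D = 6.643 × (0.7355 − 0.07251) + 2.29 × 0.07251 = 4.404 + 0.1661 = 4.570 mg/L.
DO = C_s − D = 8.50 − 4.570 = 3.930 mg/L.

DO ≈ 3.93 mg/L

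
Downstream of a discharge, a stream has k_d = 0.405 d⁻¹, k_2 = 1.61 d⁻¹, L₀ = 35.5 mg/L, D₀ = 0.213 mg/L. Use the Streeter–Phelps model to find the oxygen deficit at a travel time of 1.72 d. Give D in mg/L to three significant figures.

D ≈ 5.21 mg/L

k_d L₀/(k_2−k_d) = 0.405×35.5/(1.61−0.405) = 14.38/1.205 = 11.93 mg/L.
e^(−k_d t) = e^(−0.405×1.720) = 0.4983; e^(−k_2 t) = e^(−1.61×1.720) = 0.06271.
D = 11.93 × (0.4983 − 0.06271) + 0.213 × 0.06271 = 5.197 + 0.01336 = 5.210 mg/L.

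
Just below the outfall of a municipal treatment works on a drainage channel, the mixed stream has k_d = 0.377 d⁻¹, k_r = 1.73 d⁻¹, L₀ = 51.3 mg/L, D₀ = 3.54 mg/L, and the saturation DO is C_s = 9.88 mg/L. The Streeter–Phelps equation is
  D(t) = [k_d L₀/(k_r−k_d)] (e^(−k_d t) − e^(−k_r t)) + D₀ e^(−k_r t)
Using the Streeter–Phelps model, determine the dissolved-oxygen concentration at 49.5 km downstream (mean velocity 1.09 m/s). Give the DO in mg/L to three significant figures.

DO ≈ 2.49 mg/L

Travel time t = x/v = 49.5 km / (1.09 m/s) = 49500 m / 1.09 m/s = 45410 s = 0.5256 d.
k_d L₀/(k_r−k_d) = 0.377×51.3/(1.73−0.377) = 19.34/1.353 = 14.29 mg/L.
e^(−k_d t) = e^(−0.377×0.5256) = 0.8202; e^(−k_r t) = e^(−1.73×0.5256) = 0.4028.
D = 14.29 × (0.8202 − 0.4028) + 3.54 × 0.4028 = 5.967 + 1.426 = 7.393 mg/L.
DO = C_s − D = 9.88 − 7.393 = 2.487 mg/L.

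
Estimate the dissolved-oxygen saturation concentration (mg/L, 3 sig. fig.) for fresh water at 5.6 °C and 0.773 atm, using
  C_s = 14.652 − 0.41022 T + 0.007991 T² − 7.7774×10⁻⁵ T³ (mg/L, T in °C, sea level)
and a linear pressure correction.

C_s ≈ 9.73 mg/L

At sea level: C_s = 14.652 − 0.41022×5.6 + 0.007991×5.6² − 7.7774×10⁻⁵×5.6³ = 12.59 mg/L.
Pressure correction: C_s' = 12.59 × 0.773 = 9.733 mg/L.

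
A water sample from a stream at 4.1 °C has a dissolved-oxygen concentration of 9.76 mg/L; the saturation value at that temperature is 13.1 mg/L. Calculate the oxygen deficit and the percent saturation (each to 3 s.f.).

D ≈ 3.34 mg/L; 74.5 % saturation

D = C_s − C = 13.1 − 9.76 = 3.34 mg/L.
% saturation = 9.76/13.1 × 100 = 74.5 %.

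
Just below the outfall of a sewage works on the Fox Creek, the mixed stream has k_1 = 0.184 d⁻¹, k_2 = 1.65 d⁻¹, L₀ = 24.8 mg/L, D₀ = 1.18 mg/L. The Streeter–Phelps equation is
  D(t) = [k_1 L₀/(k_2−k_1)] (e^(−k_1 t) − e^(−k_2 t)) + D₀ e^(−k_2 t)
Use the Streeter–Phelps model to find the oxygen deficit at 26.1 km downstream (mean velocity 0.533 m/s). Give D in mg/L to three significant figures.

D ≈ 2.05 mg/L

Travel time t = x/v = 26.1 km / (0.533 m/s) = 26100 m / 0.533 m/s = 48970 s = 0.5668 d.
k_1 L₀/(k_2−k_1) = 0.184×24.8/(1.65−0.184) = 4.563/1.466 = 3.113 mg/L.
e^(−k_1 t) = e^(−0.184×0.5668) = 0.9010; e^(−k_2 t) = e^(−1.65×0.5668) = 0.3925.
D = 3.113 × (0.9010 − 0.3925) + 1.18 × 0.3925 = 1.583 + 0.4632 = 2.046 mg/L.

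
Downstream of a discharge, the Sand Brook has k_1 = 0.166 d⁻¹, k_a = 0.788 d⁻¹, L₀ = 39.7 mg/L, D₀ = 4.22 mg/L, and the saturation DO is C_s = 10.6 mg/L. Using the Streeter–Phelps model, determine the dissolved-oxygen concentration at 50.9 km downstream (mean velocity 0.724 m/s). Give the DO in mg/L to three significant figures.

Travel time t = x/v = 50.9 km / (0.724 m/s) = 50900 m / 0.724 m/s = 70300 s = 0.8137 d.
k_1 L₀/(k_a−k_1) = 0.166×39.7/(0.788−0.166) = 6.590/0.6220 = 10.60 mg/L.
e^(−k_1 t) = e^(−0.166×0.8137) = 0.8737; e^(−k_a t) = e^(−0.788×0.8137) = 0.5267.
D = 10.60 × (0.8737 − 0.5267) + 4.22 × 0.5267 = 3.676 + 2.223 = 5.899 mg/L.
DO = C_s − D = 10.6 − 5.899 = 4.701 mg/L.

DO ≈ 4.70 mg/L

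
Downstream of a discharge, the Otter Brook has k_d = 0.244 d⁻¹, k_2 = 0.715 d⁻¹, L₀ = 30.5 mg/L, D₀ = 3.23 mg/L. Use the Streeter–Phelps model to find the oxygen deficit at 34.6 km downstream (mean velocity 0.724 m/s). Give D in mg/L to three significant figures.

Travel time t = x/v = 34.6 km / (0.724 m/s) = 34600 m / 0.724 m/s = 47790 s = 0.5531 d.
k_d L₀/(k_2−k_d) = 0.244×30.5/(0.715−0.244) = 7.442/0.4710 = 15.80 mg/L.
e^(−k_d t) = e^(−0.244×0.5531) = 0.8737; e^(−k_2 t) = e^(−0.715×0.5531) = 0.6734.
D = 15.80 × (0.8737 − 0.6734) + 3.23 × 0.6734 = 3.166 + 2.175 = 5.341 mg/L.

D ≈ 5.34 mg/L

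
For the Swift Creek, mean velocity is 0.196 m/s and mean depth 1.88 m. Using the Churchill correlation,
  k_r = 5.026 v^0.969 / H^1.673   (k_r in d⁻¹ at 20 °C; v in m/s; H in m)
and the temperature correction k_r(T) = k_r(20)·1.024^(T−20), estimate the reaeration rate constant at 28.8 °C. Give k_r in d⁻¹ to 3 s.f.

k_r(20) = 5.026 × 0.196^0.969 / 1.88^1.673 = 5.026 × 0.2062 / 2.875 = 0.3604 d⁻¹.
k_r(28.8) = 0.3604 × 1.024^(28.8−20) = 0.3604 × 1.232 = 0.4440 d⁻¹.

k_r ≈ 0.444 d⁻¹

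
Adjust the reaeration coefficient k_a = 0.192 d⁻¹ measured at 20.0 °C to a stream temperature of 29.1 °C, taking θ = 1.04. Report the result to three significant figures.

k_a(T₂) = k_a(T₁) · θ^(T₂−T₁) = 0.192 × 1.04^(29.1−20.0)
= 0.192 × 1.04^9.10 = 0.192 × 1.429 = 0.2743 d⁻¹.

k_a ≈ 0.274 d⁻¹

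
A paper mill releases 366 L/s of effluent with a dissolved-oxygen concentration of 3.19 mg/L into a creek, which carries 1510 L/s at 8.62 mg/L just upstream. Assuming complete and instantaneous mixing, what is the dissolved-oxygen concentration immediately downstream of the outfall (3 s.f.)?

Flow-weighted mixing: C = (Q_r C_r + Q_w C_w)/(Q_r + Q_w)
= (1510×8.62 + 366×3.19)/(1510 + 366) = 14180/1876 = 7.561 mg/L.

7.56 mg/L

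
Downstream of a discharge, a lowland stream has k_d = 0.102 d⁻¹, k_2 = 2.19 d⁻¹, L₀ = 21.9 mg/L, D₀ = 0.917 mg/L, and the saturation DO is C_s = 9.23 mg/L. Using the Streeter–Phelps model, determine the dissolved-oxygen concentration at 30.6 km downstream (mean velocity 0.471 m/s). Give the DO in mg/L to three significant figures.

Travel time t = x/v = 30.6 km / (0.471 m/s) = 30600 m / 0.471 m/s = 64970 s = 0.7519 d.
k_d L₀/(k_2−k_d) = 0.102×21.9/(2.19−0.102) = 2.234/2.088 = 1.070 mg/L.
e^(−k_d t) = e^(−0.102×0.7519) = 0.9262; e^(−k_2 t) = e^(−2.19×0.7519) = 0.1927.
D = 1.070 × (0.9262 − 0.1927) + 0.917 × 0.1927 = 0.7847 + 0.1767 = 0.9614 mg/L.
DO = C_s − D = 9.23 − 0.9614 = 8.269 mg/L.

DO ≈ 8.27 mg/L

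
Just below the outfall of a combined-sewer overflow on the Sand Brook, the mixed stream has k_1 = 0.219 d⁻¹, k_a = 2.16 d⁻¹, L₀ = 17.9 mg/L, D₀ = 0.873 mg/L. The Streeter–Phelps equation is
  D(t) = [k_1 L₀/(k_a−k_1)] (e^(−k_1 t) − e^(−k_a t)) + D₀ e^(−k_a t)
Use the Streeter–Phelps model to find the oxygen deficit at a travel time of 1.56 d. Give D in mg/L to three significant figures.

D ≈ 1.40 mg/L

k_1 L₀/(k_a−k_1) = 0.219×17.9/(2.16−0.219) = 3.920/1.941 = 2.020 mg/L.
e^(−k_1 t) = e^(−0.219×1.560) = 0.7106; e^(−k_a t) = e^(−2.16×1.560) = 0.03440.
D = 2.020 × (0.7106 − 0.03440) + 0.873 × 0.03440 = 1.366 + 0.03003 = 1.396 mg/L.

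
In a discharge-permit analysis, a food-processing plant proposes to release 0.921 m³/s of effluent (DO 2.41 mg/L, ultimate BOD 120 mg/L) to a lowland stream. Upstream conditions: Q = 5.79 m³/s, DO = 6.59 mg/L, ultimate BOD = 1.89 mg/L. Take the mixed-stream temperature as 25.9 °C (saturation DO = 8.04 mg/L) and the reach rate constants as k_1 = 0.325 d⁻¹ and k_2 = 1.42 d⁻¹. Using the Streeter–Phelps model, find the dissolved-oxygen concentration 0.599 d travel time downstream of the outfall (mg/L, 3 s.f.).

Mixed DO = (5.79×6.59 + 0.921×2.41)/(5.79+0.921) = 40.38/6.711 = 6.016 mg/L.
Mixed L₀ = (5.79×1.89 + 0.921×120)/(6.711) = 121.5/6.711 = 18.10 mg/L.
Initial deficit D₀ = C_s − DO₀ = 8.04 − 6.016 = 2.024 mg/L.
D(0.599) = [0.325×18.10/(1.42−0.325)](e^(−0.325×0.599) − e^(−1.42×0.599)) + 2.024 e^(−1.42×0.599)
= 5.372 × (0.8231 − 0.4272) + 2.024 × 0.4272 = 2.991 mg/L.
DO = 8.04 − 2.991 = 5.049 mg/L.

DO ≈ 5.05 mg/L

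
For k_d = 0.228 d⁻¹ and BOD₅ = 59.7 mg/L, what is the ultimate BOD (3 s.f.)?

BOD₅ = L₀(1 − e^(−5k_d)) ⇒ L₀ = BOD₅ / (1 − e^(−5×0.228))
= 59.7 / (1 − 0.3198) = 59.7 / 0.6802 = 87.77 mg/L.

L₀ ≈ 87.8 mg/L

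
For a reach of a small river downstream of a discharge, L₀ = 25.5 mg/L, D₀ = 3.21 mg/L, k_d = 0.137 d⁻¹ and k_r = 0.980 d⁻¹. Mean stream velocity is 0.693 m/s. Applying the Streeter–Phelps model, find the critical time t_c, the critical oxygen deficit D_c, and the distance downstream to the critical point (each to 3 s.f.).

At the critical point dD/dt = 0, so k_d L₀ e^(−k_d t) = k_r D. Substituting D(t) from the Streeter–Phelps equation and solving for t gives
t_c = ln[(k_r/k_d)(1 − D₀(k_r−k_d)/(k_d L₀))] / (k_r−k_d).
Here k_r−k_d = 0.8430 d⁻¹ and 1 − D₀(k_r−k_d)/(k_d L₀) = 1 − 3.21×0.8430/(0.137×25.5) = 0.2254, so
t_c = ln(7.153 × 0.2254) / 0.8430 = 0.4777 / 0.8430 = 0.5667 d.
D_c = (k_d/k_r) L₀ e^(−k_d t_c) = (0.137/0.980) × 25.5 × e^(−0.137×0.5667) = 0.1398 × 25.5 × 0.9253 = 3.298 mg/L.
x_c = v t_c = 0.693 m/s × 0.5667 d × 86400 s/d = 33930 m ≈ 33.9 km.

t_c ≈ 0.567 d; D_c ≈ 3.30 mg/L; x_c ≈ 33.9 km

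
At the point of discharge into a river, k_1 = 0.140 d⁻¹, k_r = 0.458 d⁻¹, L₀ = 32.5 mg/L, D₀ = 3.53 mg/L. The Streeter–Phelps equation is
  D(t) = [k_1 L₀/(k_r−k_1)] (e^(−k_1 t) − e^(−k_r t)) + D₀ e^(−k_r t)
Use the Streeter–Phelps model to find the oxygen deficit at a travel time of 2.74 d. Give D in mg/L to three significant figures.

k_1 L₀/(k_r−k_1) = 0.140×32.5/(0.458−0.140) = 4.550/0.3180 = 14.31 mg/L.
e^(−k_1 t) = e^(−0.140×2.740) = 0.6814; e^(−k_r t) = e^(−0.458×2.740) = 0.2851.
D = 14.31 × (0.6814 − 0.2851) + 3.53 × 0.2851 = 5.670 + 1.006 = 6.677 mg/L.

D ≈ 6.68 mg/L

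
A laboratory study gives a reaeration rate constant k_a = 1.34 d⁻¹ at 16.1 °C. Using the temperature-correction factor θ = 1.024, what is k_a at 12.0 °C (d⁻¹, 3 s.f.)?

k_a ≈ 1.22 d⁻¹

k_a(T₂) = k_a(T₁) · θ^(T₂−T₁) = 1.34 × 1.024^(12.0−16.1)
= 1.34 × 1.024^-4.10 = 1.34 × 0.9073 = 1.216 d⁻¹.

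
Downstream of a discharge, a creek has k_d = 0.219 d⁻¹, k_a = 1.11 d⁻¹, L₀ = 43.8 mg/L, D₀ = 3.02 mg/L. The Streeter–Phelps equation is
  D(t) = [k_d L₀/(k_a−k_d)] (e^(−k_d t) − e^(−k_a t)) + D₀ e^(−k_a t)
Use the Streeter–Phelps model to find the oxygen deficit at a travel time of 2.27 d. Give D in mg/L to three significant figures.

D ≈ 5.93 mg/L

k_d L₀/(k_a−k_d) = 0.219×43.8/(1.11−0.219) = 9.592/0.8910 = 10.77 mg/L.
e^(−k_d t) = e^(−0.219×2.270) = 0.6083; e^(−k_a t) = e^(−1.11×2.270) = 0.08048.
D = 10.77 × (0.6083 − 0.08048) + 3.02 × 0.08048 = 5.682 + 0.2431 = 5.925 mg/L.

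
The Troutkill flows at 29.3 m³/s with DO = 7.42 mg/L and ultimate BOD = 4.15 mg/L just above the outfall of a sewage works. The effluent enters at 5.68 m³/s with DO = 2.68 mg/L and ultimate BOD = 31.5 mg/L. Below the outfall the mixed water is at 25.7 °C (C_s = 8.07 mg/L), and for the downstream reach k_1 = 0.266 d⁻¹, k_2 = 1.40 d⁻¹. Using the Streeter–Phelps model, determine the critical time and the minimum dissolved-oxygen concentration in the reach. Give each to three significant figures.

Mixed DO = (29.3×7.42 + 5.68×2.68)/(29.3+5.68) = 232.6/34.98 = 6.650 mg/L.
Mixed L₀ = (29.3×4.15 + 5.68×31.5)/(34.98) = 300.5/34.98 = 8.591 mg/L.
Initial deficit D₀ = C_s − DO₀ = 8.07 − 6.650 = 1.420 mg/L.
t_c = (1/1.134) ln[(1.40/0.266)(1 − 1.420×1.134/(0.266×8.591))] = 0.8818 × ln(1.555) = 0.3895 d.
D_c = (0.266/1.40) × 8.591 × e^(−0.266×0.3895) = 0.1900 × 8.591 × 0.9016 = 1.472 mg/L.
Minimum DO = 8.07 − 1.472 = 6.598 mg/L.

t_c ≈ 0.389 d; minimum DO ≈ 6.60 mg/L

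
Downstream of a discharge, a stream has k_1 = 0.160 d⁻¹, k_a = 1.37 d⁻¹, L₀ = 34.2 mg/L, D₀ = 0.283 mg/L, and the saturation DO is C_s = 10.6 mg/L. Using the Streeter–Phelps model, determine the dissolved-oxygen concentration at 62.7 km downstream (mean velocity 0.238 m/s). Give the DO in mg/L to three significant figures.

DO ≈ 7.89 mg/L

Travel time t = x/v = 62.7 km / (0.238 m/s) = 62700 m / 0.238 m/s = 263400 s = 3.049 d.
k_1 L₀/(k_a−k_1) = 0.160×34.2/(1.37−0.160) = 5.472/1.210 = 4.522 mg/L.
e^(−k_1 t) = e^(−0.160×3.049) = 0.6139; e^(−k_a t) = e^(−1.37×3.049) = 0.01534.
D = 4.522 × (0.6139 − 0.01534) + 0.283 × 0.01534 = 2.707 + 0.004341 = 2.711 mg/L.
DO = C_s − D = 10.6 − 2.711 = 7.889 mg/L.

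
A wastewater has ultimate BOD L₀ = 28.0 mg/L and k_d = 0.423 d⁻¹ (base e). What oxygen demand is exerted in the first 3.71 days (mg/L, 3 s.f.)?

y ≈ 22.2 mg/L

y_t = L₀(1 − e^(−k_d t)) = 28.0 × (1 − e^(−0.423×3.71))
= 28.0 × (1 − 0.2082) = 28.0 × 0.7918 = 22.17 mg/L.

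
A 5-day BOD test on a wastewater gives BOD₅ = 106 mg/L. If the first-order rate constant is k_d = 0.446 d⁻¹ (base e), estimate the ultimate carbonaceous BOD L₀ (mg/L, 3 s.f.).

L₀ ≈ 119 mg/L

BOD₅ = L₀(1 − e^(−5k_d)) ⇒ L₀ = BOD₅ / (1 − e^(−5×0.446))
= 106 / (1 − 0.1075) = 106 / 0.8925 = 118.8 mg/L.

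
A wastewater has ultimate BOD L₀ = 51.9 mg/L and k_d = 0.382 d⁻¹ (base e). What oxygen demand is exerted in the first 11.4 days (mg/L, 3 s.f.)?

y_t = L₀(1 − e^(−k_d t)) = 51.9 × (1 − e^(−0.382×11.4))
= 51.9 × (1 − 0.01285) = 51.9 × 0.9872 = 51.23 mg/L.

y ≈ 51.2 mg/L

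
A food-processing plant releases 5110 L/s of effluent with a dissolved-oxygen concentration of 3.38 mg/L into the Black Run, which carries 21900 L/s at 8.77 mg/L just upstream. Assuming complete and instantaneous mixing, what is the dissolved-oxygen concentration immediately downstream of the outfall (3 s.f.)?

Flow-weighted mixing: C = (Q_r C_r + Q_w C_w)/(Q_r + Q_w)
= (21900×8.77 + 5110×3.38)/(21900 + 5110) = 209300/27010 = 7.750 mg/L.

7.75 mg/L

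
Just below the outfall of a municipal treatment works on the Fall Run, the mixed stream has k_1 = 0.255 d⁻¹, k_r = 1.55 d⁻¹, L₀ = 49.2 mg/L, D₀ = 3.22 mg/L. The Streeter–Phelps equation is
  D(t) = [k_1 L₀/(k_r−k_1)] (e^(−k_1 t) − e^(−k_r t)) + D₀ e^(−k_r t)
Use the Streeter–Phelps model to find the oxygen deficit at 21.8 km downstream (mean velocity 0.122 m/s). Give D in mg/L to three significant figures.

D ≈ 5.46 mg/L

Travel time t = x/v = 21.8 km / (0.122 m/s) = 21800 m / 0.122 m/s = 178700 s = 2.068 d.
k_1 L₀/(k_r−k_1) = 0.255×49.2/(1.55−0.255) = 12.55/1.295 = 9.688 mg/L.
e^(−k_1 t) = e^(−0.255×2.068) = 0.5901; e^(−k_r t) = e^(−1.55×2.068) = 0.04053.
D = 9.688 × (0.5901 − 0.04053) + 3.22 × 0.04053 = 5.325 + 0.1305 = 5.455 mg/L.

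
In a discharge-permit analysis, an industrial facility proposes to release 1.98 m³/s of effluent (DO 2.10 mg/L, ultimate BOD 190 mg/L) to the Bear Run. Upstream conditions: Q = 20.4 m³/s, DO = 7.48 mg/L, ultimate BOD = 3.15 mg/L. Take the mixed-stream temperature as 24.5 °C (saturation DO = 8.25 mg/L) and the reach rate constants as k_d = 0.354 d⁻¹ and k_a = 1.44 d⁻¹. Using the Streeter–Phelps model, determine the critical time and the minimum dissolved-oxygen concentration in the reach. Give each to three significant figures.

t_c ≈ 1.09 d; minimum DO ≈ 4.96 mg/L

Mixed DO = (20.4×7.48 + 1.98×2.10)/(20.4+1.98) = 156.7/22.38 = 7.004 mg/L.
Mixed L₀ = (20.4×3.15 + 1.98×190)/(22.38) = 440.5/22.38 = 19.68 mg/L.
Initial deficit D₀ = C_s − DO₀ = 8.25 − 7.004 = 1.246 mg/L.
t_c = (1/1.086) ln[(1.44/0.354)(1 − 1.246×1.086/(0.354×19.68))] = 0.9208 × ln(3.278) = 1.093 d.
D_c = (0.354/1.44) × 19.68 × e^(−0.354×1.093) = 0.2458 × 19.68 × 0.6791 = 3.286 mg/L.
Minimum DO = 8.25 − 3.286 = 4.964 mg/L.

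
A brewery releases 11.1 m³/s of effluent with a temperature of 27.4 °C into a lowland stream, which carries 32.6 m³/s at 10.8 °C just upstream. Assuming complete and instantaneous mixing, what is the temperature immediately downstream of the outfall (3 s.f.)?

Flow-weighted mixing: C = (Q_r C_r + Q_w C_w)/(Q_r + Q_w)
= (32.6×10.8 + 11.1×27.4)/(32.6 + 11.1) = 656.2/43.70 = 15.02 °C.

15.0 °C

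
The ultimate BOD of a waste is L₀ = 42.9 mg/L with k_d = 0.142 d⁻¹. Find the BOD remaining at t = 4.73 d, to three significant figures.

L ≈ 21.9 mg/L

L_t = L₀ e^(−k_d t) = 42.9 × e^(−0.142×4.73) = 42.9 × 0.5109 = 21.92 mg/L.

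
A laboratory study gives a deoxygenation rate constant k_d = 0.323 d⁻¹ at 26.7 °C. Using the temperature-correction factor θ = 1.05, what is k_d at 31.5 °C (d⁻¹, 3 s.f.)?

k_d ≈ 0.408 d⁻¹

k_d(T₂) = k_d(T₁) · θ^(T₂−T₁) = 0.323 × 1.05^(31.5−26.7)
= 0.323 × 1.05^4.80 = 0.323 × 1.264 = 0.4082 d⁻¹.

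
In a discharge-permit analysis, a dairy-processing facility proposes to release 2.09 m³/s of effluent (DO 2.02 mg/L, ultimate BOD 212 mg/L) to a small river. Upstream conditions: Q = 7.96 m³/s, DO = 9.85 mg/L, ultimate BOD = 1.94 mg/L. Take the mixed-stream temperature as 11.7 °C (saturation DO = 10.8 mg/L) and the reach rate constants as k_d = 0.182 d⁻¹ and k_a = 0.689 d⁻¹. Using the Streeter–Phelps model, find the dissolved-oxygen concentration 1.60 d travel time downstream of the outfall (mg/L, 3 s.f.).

Mixed DO = (7.96×9.85 + 2.09×2.02)/(7.96+2.09) = 82.63/10.05 = 8.222 mg/L.
Mixed L₀ = (7.96×1.94 + 2.09×212)/(10.05) = 458.5/10.05 = 45.62 mg/L.
Initial deficit D₀ = C_s − DO₀ = 10.8 − 8.222 = 2.578 mg/L.
D(1.60) = [0.182×45.62/(0.689−0.182)](e^(−0.182×1.60) − e^(−0.689×1.60)) + 2.578 e^(−0.689×1.60)
= 16.38 × (0.7474 − 0.3321) + 2.578 × 0.3321 = 7.658 mg/L.
DO = 10.8 − 7.658 = 3.142 mg/L.

DO ≈ 3.14 mg/L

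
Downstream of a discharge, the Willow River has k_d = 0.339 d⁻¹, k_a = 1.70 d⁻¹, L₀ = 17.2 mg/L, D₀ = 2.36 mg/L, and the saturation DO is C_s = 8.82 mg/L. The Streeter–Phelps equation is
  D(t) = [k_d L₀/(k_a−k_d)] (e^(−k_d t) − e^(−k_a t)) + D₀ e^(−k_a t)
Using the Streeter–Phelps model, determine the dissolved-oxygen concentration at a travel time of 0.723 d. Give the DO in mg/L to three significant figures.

DO ≈ 6.03 mg/L

k_d L₀/(k_a−k_d) = 0.339×17.2/(1.70−0.339) = 5.831/1.361 = 4.284 mg/L.
e^(−k_d t) = e^(−0.339×0.7230) = 0.7826; e^(−k_a t) = e^(−1.70×0.7230) = 0.2926.
D = 4.284 × (0.7826 − 0.2926) + 2.36 × 0.2926 = 2.100 + 0.6904 = 2.790 mg/L.
DO = C_s − D = 8.82 − 2.790 = 6.030 mg/L.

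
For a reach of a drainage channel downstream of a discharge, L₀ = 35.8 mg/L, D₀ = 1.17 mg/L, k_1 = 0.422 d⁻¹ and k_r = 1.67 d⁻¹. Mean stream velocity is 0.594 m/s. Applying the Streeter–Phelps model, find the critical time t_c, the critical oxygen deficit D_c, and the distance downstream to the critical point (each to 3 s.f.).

t_c ≈ 1.02 d; D_c ≈ 5.88 mg/L; x_c ≈ 52.4 km

t_c = [1/(k_r−k_1)] ln[(k_r/k_1)(1 − D₀(k_r−k_1)/(k_1 L₀))]
= [1/(1.67−0.422)] ln[(1.67/0.422)(1 − 1.17×1.248/(0.422×35.8))]
= (1/1.248) ln[3.957 × 0.9033] = 0.8013 × ln(3.575) = 0.8013 × 1.274 = 1.021 d.
D_c = (k_1/k_r) L₀ e^(−k_1 t_c) = (0.422/1.67) × 35.8 × e^(−0.422×1.021) = 0.2527 × 35.8 × 0.6500 = 5.880 mg/L.
x_c = v t_c = 0.594 m/s × 1.021 d × 86400 s/d = 52390 m ≈ 52.4 km.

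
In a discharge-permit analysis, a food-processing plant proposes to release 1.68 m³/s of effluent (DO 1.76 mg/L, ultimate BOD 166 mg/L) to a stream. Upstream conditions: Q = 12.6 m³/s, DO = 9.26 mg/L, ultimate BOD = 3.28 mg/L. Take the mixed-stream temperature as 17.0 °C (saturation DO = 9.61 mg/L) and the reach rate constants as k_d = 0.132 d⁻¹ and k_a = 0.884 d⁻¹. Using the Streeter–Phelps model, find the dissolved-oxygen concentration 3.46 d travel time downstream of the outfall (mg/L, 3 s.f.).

DO ≈ 7.24 mg/L

Mixed DO = (12.6×9.26 + 1.68×1.76)/(12.6+1.68) = 119.6/14.28 = 8.378 mg/L.
Mixed L₀ = (12.6×3.28 + 1.68×166)/(14.28) = 320.2/14.28 = 22.42 mg/L.
Initial deficit D₀ = C_s − DO₀ = 9.61 − 8.378 = 1.232 mg/L.
D(3.46) = [0.132×22.42/(0.884−0.132)](e^(−0.132×3.46) − e^(−0.884×3.46)) + 1.232 e^(−0.884×3.46)
= 3.936 × (0.6334 − 0.04695) + 1.232 × 0.04695 = 2.366 mg/L.
DO = 9.61 − 2.366 = 7.244 mg/L.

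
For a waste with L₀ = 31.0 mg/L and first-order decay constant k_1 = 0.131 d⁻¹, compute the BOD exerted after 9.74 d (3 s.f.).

y_t = L₀(1 − e^(−k_1 t)) = 31.0 × (1 − e^(−0.131×9.74))
= 31.0 × (1 − 0.2792) = 31.0 × 0.7208 = 22.35 mg/L.

y ≈ 22.3 mg/L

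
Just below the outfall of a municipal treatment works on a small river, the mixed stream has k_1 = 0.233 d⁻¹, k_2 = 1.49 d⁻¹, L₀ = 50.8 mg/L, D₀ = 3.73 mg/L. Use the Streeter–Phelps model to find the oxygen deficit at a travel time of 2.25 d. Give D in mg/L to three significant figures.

k_1 L₀/(k_2−k_1) = 0.233×50.8/(1.49−0.233) = 11.84/1.257 = 9.416 mg/L.
e^(−k_1 t) = e^(−0.233×2.250) = 0.5920; e^(−k_2 t) = e^(−1.49×2.250) = 0.03500.
D = 9.416 × (0.5920 − 0.03500) + 3.73 × 0.03500 = 5.245 + 0.1305 = 5.375 mg/L.

D ≈ 5.38 mg/L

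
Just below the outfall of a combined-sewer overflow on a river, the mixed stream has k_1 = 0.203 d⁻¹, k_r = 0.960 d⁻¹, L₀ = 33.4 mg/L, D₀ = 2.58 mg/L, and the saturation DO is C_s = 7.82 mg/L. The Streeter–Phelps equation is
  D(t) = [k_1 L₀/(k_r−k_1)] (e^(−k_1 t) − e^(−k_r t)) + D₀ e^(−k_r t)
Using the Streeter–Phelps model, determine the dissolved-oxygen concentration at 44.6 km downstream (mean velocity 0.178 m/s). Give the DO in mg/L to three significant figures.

DO ≈ 3.24 mg/L

Travel time t = x/v = 44.6 km / (0.178 m/s) = 44600 m / 0.178 m/s = 250600 s = 2.900 d.
k_1 L₀/(k_r−k_1) = 0.203×33.4/(0.960−0.203) = 6.780/0.7570 = 8.957 mg/L.
e^(−k_1 t) = e^(−0.203×2.900) = 0.5550; e^(−k_r t) = e^(−0.960×2.900) = 0.06179.
D = 8.957 × (0.5550 − 0.06179) + 2.58 × 0.06179 = 4.418 + 0.1594 = 4.577 mg/L.
DO = C_s − D = 7.82 − 4.577 = 3.243 mg/L.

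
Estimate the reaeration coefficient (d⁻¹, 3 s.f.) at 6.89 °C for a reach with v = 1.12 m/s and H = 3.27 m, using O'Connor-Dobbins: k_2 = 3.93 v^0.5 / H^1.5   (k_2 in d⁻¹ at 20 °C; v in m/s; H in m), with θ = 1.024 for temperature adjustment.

k_2 ≈ 0.515 d⁻¹

k_2(20) = 3.93 × 1.12^0.5 / 3.27^1.5 = 3.93 × 1.058 / 5.913 = 0.7034 d⁻¹.
k_2(6.89) = 0.7034 × 1.024^(6.89−20) = 0.7034 × 0.7328 = 0.5154 d⁻¹.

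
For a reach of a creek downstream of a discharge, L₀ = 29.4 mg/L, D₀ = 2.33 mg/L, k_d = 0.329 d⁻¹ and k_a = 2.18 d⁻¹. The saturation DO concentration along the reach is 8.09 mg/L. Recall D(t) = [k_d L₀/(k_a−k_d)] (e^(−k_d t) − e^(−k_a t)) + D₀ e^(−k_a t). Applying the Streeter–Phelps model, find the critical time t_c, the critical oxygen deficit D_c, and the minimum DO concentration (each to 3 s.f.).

t_c ≈ 0.703 d; D_c ≈ 3.52 mg/L; min DO ≈ 4.57 mg/L

t_c = [1/(k_a−k_d)] ln[(k_a/k_d)(1 − D₀(k_a−k_d)/(k_d L₀))]
= [1/(2.18−0.329)] ln[(2.18/0.329)(1 − 2.33×1.851/(0.329×29.4))]
= (1/1.851) ln[6.626 × 0.5541] = 0.5402 × ln(3.672) = 0.5402 × 1.301 = 0.7027 d.
L(t_c) = L₀ e^(−k_d t_c) = 29.4 × 0.7936 = 23.33 mg/L, and at the critical point k_a D_c = k_d L, so D_c = (0.329/2.18) × 23.33 = 3.521 mg/L.
Minimum DO = C_s − D_c = 8.09 − 3.521 = 4.569 mg/L.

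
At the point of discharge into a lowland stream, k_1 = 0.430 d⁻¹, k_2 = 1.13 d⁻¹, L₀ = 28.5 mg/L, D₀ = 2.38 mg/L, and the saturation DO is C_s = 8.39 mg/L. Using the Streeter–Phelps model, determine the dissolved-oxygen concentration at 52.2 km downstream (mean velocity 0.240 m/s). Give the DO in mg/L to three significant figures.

DO ≈ 3.34 mg/L

Travel time t = x/v = 52.2 km / (0.240 m/s) = 52200 m / 0.240 m/s = 217500 s = 2.517 d.
k_1 L₀/(k_2−k_1) = 0.430×28.5/(1.13−0.430) = 12.25/0.7000 = 17.51 mg/L.
e^(−k_1 t) = e^(−0.430×2.517) = 0.3388; e^(−k_2 t) = e^(−1.13×2.517) = 0.05816.
D = 17.51 × (0.3388 − 0.05816) + 2.38 × 0.05816 = 4.913 + 0.1384 = 5.051 mg/L.
DO = C_s − D = 8.39 − 5.051 = 3.339 mg/L.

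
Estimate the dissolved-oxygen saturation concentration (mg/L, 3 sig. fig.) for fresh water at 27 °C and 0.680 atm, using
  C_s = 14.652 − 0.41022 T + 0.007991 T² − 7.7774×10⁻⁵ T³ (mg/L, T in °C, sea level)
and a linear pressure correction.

At sea level: C_s = 14.652 − 0.41022×27 + 0.007991×27² − 7.7774×10⁻⁵×27³ = 7.871 mg/L.
Pressure correction: C_s' = 7.871 × 0.680 = 5.352 mg/L.

C_s ≈ 5.35 mg/L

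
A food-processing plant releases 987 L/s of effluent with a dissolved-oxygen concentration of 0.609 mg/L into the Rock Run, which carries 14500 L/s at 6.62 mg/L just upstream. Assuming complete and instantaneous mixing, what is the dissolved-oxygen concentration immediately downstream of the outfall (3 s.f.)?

6.24 mg/L

Flow-weighted mixing: C = (Q_r C_r + Q_w C_w)/(Q_r + Q_w)
= (14500×6.62 + 987×0.609)/(14500 + 987) = 96590/15490 = 6.237 mg/L.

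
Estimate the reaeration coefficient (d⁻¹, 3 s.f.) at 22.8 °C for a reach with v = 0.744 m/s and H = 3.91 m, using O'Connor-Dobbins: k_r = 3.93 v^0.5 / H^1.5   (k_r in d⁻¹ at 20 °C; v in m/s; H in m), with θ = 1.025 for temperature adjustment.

k_r(20) = 3.93 × 0.744^0.5 / 3.91^1.5 = 3.93 × 0.8626 / 7.732 = 0.4384 d⁻¹.
k_r(22.8) = 0.4384 × 1.025^(22.8−20) = 0.4384 × 1.072 = 0.4698 d⁻¹.

k_r ≈ 0.470 d⁻¹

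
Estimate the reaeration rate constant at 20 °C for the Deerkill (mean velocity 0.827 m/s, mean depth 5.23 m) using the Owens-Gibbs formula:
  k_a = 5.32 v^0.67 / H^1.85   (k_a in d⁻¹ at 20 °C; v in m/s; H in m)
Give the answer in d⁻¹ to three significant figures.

k_a = 5.32 × 0.827^0.67 / 5.23^1.85 = 5.32 × 0.8805 / 21.34 = 0.2195 d⁻¹.

k_a ≈ 0.219 d⁻¹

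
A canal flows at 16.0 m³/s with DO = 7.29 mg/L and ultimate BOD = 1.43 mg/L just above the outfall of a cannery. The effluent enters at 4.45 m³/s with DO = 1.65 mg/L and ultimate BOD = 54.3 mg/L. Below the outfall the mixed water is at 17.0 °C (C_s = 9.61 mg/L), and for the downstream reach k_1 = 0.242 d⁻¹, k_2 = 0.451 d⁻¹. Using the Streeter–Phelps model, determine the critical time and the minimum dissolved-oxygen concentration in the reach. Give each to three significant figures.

t_c ≈ 1.69 d; minimum DO ≈ 4.99 mg/L

Mixed DO = (16.0×7.29 + 4.45×1.65)/(16.0+4.45) = 124.0/20.45 = 6.063 mg/L.
Mixed L₀ = (16.0×1.43 + 4.45×54.3)/(20.45) = 264.5/20.45 = 12.93 mg/L.
Initial deficit D₀ = C_s − DO₀ = 9.61 − 6.063 = 3.547 mg/L.
t_c = (1/0.2090) ln[(0.451/0.242)(1 − 3.547×0.2090/(0.242×12.93))] = 4.785 × ln(1.422) = 1.685 d.
D_c = (0.242/0.451) × 12.93 × e^(−0.242×1.685) = 0.5366 × 12.93 × 0.6651 = 4.616 mg/L.
Minimum DO = 9.61 − 4.616 = 4.994 mg/L.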